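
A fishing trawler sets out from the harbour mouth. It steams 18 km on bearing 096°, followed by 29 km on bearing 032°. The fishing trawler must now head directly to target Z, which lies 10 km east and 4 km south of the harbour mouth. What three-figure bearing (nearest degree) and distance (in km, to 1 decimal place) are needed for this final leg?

Leg 1 (096°, 18 km): east 18 sin 96° = 17.90, north 18 cos 96° = -1.88
Leg 2 (032°, 29 km): east 29 sin 32° = 15.37, north 29 cos 32° = 24.59
Current position: (33.27, 22.71). Target: (10, -4). Remaining: Δeast = -23.27, Δnorth = -26.71.
Bearing = atan2(-23.27, -26.71) mod 360° = 221.06°; distance = √((-23.27)² + (-26.71)²) = 35.426 km.

221°, 35.4 km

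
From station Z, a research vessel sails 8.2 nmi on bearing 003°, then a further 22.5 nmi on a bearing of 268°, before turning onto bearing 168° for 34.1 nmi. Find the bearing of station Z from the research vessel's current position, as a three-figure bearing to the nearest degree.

Leg 1 (003°, 8.2 nmi): east 8.2 sin 3° = 0.43, north 8.2 cos 3° = 8.19
Leg 2 (268°, 22.5 nmi): east 22.5 sin 268° = -22.49, north 22.5 cos 268° = -0.79
Leg 3 (168°, 34.1 nmi): east 34.1 sin 168° = 7.09, north 34.1 cos 168° = -33.35
Net displacement: -14.97 east, -25.95 north. Direction back to start is (14.97, 25.95): bearing = atan2(14.97, 25.95) mod 360° = 29.97° ≈ 030°.

030°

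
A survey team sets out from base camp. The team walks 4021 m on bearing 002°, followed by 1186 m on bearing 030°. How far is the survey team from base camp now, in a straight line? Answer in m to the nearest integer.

5099 m

Leg 1 (002°, 4021 m): east 4021 sin 2° = 140.33, north 4021 cos 2° = 4018.55
Leg 2 (030°, 1186 m): east 1186 sin 30° = 593.00, north 1186 cos 30° = 1027.11
Net: 733.33 east, 5045.66 north. Distance = √((733.33)² + (5045.66)²) = 5098.669 m.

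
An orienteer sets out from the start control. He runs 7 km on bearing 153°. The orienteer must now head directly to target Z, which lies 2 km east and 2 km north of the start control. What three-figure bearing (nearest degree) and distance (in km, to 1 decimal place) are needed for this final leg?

Leg 1 (153°, 7 km): east 7 sin 153° = 3.18, north 7 cos 153° = -6.24
Current position: (3.18, -6.24). Target: (2, 2). Remaining: Δeast = -1.18, Δnorth = 8.24.
Bearing = atan2(-1.18, 8.24) mod 360° = 351.86°; distance = √((-1.18)² + (8.24)²) = 8.321 km.

352°, 8.3 km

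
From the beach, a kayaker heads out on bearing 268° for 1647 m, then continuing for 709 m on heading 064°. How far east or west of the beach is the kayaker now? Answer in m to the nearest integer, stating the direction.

Leg 1 (268°, 1647 m): east 1647 sin 268° = -1646.00, north 1647 cos 268° = -57.48
Leg 2 (064°, 709 m): east 709 sin 64° = 637.24, north 709 cos 64° = 310.81
Net east component: -1008.75 m.

1009 m west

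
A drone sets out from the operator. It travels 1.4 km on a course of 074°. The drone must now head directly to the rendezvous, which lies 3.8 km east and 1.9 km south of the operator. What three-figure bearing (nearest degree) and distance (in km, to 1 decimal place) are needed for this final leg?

133°, 3.4 km

Leg 1 (074°, 1.4 km): east 1.4 sin 74° = 1.35, north 1.4 cos 74° = 0.39
Current position: (1.35, 0.39). Target: (3.8, -1.9). Remaining: Δeast = 2.45, Δnorth = -2.29.
Bearing = atan2(2.45, -2.29) mod 360° = 132.97°; distance = √((2.45)² + (-2.29)²) = 3.354 km.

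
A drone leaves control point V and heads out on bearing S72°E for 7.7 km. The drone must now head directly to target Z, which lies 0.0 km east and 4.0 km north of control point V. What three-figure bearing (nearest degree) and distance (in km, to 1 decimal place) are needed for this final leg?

Leg 1 (S72°E, 7.7 km): east 7.7 sin 108° = 7.32, north 7.7 cos 108° = -2.38
Current position: (7.32, -2.38). Target: (0.0, 4.0). Remaining: Δeast = -7.32, Δnorth = 6.38.
Bearing = atan2(-7.32, 6.38) mod 360° = 311.06°; distance = √((-7.32)² + (6.38)²) = 9.712 km.

311°, 9.7 km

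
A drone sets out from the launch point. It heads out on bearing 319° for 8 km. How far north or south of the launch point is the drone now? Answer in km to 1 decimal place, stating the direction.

Leg 1 (319°, 8 km): east 8 sin 319° = -5.25, north 8 cos 319° = 6.04
Net north component: 6.04 km.

6.0 km north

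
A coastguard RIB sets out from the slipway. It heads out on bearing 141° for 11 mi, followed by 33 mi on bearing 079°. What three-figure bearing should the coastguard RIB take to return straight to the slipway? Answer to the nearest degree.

273°

Leg 1 (141°, 11 mi): east 11 sin 141° = 6.92, north 11 cos 141° = -8.55
Leg 2 (079°, 33 mi): east 33 sin 79° = 32.39, north 33 cos 79° = 6.30
Net displacement: 39.32 east, -2.25 north. Direction back to start is (-39.32, 2.25): bearing = atan2(-39.32, 2.25) mod 360° = 273.28° ≈ 273°.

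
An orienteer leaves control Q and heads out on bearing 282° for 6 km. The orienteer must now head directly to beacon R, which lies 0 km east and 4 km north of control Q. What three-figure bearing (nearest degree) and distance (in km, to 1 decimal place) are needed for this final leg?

Leg 1 (282°, 6 km): east 6 sin 282° = -5.87, north 6 cos 282° = 1.25
Current position: (-5.87, 1.25). Target: (0, 4). Remaining: Δeast = 5.87, Δnorth = 2.75.
Bearing = atan2(5.87, 2.75) mod 360° = 64.87°; distance = √((5.87)² + (2.75)²) = 6.482 km.

065°, 6.5 km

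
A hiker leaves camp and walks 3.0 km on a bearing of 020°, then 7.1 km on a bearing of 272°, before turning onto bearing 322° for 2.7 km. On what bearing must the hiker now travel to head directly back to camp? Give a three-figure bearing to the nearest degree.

124°

Leg 1 (020°, 3.0 km): east 3.0 sin 20° = 1.03, north 3.0 cos 20° = 2.82
Leg 2 (272°, 7.1 km): east 7.1 sin 272° = -7.10, north 7.1 cos 272° = 0.25
Leg 3 (322°, 2.7 km): east 2.7 sin 322° = -1.66, north 2.7 cos 322° = 2.13
Net displacement: -7.73 east, 5.19 north. Direction back to start is (7.73, -5.19): bearing = atan2(7.73, -5.19) mod 360° = 123.89° ≈ 124°.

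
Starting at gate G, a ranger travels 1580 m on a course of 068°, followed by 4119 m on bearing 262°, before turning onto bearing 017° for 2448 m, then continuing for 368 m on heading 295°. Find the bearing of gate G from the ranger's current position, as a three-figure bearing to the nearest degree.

138°

Leg 1 (068°, 1580 m): east 1580 sin 68° = 1464.95, north 1580 cos 68° = 591.88
Leg 2 (262°, 4119 m): east 4119 sin 262° = -4078.91, north 4119 cos 262° = -573.25
Leg 3 (017°, 2448 m): east 2448 sin 17° = 715.73, north 2448 cos 17° = 2341.03
Leg 4 (295°, 368 m): east 368 sin 295° = -333.52, north 368 cos 295° = 155.52
Net displacement: -2231.76 east, 2515.18 north. Direction back to start is (2231.76, -2515.18): bearing = atan2(2231.76, -2515.18) mod 360° = 138.42° ≈ 138°.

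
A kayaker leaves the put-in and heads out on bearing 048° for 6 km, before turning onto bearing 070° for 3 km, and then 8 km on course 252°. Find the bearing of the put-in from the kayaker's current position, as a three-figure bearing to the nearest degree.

Leg 1 (048°, 6 km): east 6 sin 48° = 4.46, north 6 cos 48° = 4.01
Leg 2 (070°, 3 km): east 3 sin 70° = 2.82, north 3 cos 70° = 1.03
Leg 3 (252°, 8 km): east 8 sin 252° = -7.61, north 8 cos 252° = -2.47
Net displacement: -0.33 east, 2.57 north. Direction back to start is (0.33, -2.57): bearing = atan2(0.33, -2.57) mod 360° = 172.67° ≈ 173°.

173°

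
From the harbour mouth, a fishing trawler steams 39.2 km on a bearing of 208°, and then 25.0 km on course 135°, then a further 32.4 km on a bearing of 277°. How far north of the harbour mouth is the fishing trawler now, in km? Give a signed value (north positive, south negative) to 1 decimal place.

Leg 1 (208°, 39.2 km): east 39.2 sin 208° = -18.40, north 39.2 cos 208° = -34.61
Leg 2 (135°, 25.0 km): east 25.0 sin 135° = 17.68, north 25.0 cos 135° = -17.68
Leg 3 (277°, 32.4 km): east 32.4 sin 277° = -32.16, north 32.4 cos 277° = 3.95
Net north component: -48.34 km.

-48.3 km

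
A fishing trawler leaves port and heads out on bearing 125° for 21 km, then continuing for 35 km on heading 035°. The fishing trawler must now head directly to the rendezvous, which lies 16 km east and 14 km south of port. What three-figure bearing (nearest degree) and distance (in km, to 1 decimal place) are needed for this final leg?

Leg 1 (125°, 21 km): east 21 sin 125° = 17.20, north 21 cos 125° = -12.05
Leg 2 (035°, 35 km): east 35 sin 35° = 20.08, north 35 cos 35° = 28.67
Current position: (37.28, 16.63). Target: (16, -14). Remaining: Δeast = -21.28, Δnorth = -30.63.
Bearing = atan2(-21.28, -30.63) mod 360° = 214.79°; distance = √((-21.28)² + (-30.63)²) = 37.291 km.

215°, 37.3 km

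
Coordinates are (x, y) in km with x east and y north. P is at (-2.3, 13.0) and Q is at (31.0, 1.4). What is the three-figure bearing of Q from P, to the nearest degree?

Δeast = 31.0 − -2.3 = 33.30; Δnorth = 1.4 − 13.0 = -11.60.
Bearing = atan2(Δeast, Δnorth) mod 360° = 109.21° ≈ 109°.

109°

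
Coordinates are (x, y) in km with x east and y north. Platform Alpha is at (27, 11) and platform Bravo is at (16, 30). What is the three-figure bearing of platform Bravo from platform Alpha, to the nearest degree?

330°

Δeast = 16 − 27 = -11.00; Δnorth = 30 − 11 = 19.00.
Bearing = atan2(Δeast, Δnorth) mod 360° = 329.93° ≈ 330°.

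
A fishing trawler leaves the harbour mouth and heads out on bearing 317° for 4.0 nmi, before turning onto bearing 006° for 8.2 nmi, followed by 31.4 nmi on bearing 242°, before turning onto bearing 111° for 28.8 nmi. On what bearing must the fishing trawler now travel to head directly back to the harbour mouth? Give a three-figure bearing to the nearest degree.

011°

Leg 1 (317°, 4.0 nmi): east 4.0 sin 317° = -2.73, north 4.0 cos 317° = 2.93
Leg 2 (006°, 8.2 nmi): east 8.2 sin 6° = 0.86, north 8.2 cos 6° = 8.16
Leg 3 (242°, 31.4 nmi): east 31.4 sin 242° = -27.72, north 31.4 cos 242° = -14.74
Leg 4 (111°, 28.8 nmi): east 28.8 sin 111° = 26.89, north 28.8 cos 111° = -10.32
Net displacement: -2.71 east, -13.98 north. Direction back to start is (2.71, 13.98): bearing = atan2(2.71, 13.98) mod 360° = 10.96° ≈ 011°.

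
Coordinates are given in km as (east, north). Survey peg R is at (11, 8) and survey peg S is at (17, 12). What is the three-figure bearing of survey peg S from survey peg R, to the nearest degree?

Δeast = 17 − 11 = 6.00; Δnorth = 12 − 8 = 4.00.
Bearing = atan2(Δeast, Δnorth) mod 360° = 56.31° ≈ 056°.

056°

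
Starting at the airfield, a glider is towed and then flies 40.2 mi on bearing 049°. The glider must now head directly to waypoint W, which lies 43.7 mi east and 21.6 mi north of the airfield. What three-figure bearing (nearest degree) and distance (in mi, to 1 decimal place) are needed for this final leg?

Leg 1 (049°, 40.2 mi): east 40.2 sin 49° = 30.34, north 40.2 cos 49° = 26.37
Current position: (30.34, 26.37). Target: (43.7, 21.6). Remaining: Δeast = 13.36, Δnorth = -4.77.
Bearing = atan2(13.36, -4.77) mod 360° = 109.66°; distance = √((13.36)² + (-4.77)²) = 14.188 mi.

110°, 14.2 mi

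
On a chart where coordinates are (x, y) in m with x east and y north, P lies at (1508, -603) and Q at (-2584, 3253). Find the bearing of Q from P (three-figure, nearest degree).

Δeast = -2584 − 1508 = -4092.00; Δnorth = 3253 − -603 = 3856.00.
Bearing = atan2(Δeast, Δnorth) mod 360° = 313.30° ≈ 313°.

313°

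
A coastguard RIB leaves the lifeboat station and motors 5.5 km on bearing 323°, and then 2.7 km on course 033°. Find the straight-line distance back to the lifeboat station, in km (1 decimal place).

6.9 km

Leg 1 (323°, 5.5 km): east 5.5 sin 323° = -3.31, north 5.5 cos 323° = 4.39
Leg 2 (033°, 2.7 km): east 2.7 sin 33° = 1.47, north 2.7 cos 33° = 2.26
Net: -1.84 east, 6.66 north. Distance = √((-1.84)² + (6.66)²) = 6.906 km.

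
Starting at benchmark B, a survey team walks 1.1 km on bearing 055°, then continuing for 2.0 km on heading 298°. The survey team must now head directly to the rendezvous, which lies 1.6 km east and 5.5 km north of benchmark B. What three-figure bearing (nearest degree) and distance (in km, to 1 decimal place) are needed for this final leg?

Leg 1 (055°, 1.1 km): east 1.1 sin 55° = 0.90, north 1.1 cos 55° = 0.63
Leg 2 (298°, 2.0 km): east 2.0 sin 298° = -1.77, north 2.0 cos 298° = 0.94
Current position: (-0.86, 1.57). Target: (1.6, 5.5). Remaining: Δeast = 2.46, Δnorth = 3.93.
Bearing = atan2(2.46, 3.93) mod 360° = 32.09°; distance = √((2.46)² + (3.93)²) = 4.639 km.

032°, 4.6 km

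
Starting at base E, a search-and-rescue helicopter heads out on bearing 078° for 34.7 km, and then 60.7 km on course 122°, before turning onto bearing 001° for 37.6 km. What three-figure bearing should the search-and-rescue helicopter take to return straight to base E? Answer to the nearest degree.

262°

Leg 1 (078°, 34.7 km): east 34.7 sin 78° = 33.94, north 34.7 cos 78° = 7.21
Leg 2 (122°, 60.7 km): east 60.7 sin 122° = 51.48, north 60.7 cos 122° = -32.17
Leg 3 (001°, 37.6 km): east 37.6 sin 1° = 0.66, north 37.6 cos 1° = 37.59
Net displacement: 86.07 east, 12.64 north. Direction back to start is (-86.07, -12.64): bearing = atan2(-86.07, -12.64) mod 360° = 261.64° ≈ 262°.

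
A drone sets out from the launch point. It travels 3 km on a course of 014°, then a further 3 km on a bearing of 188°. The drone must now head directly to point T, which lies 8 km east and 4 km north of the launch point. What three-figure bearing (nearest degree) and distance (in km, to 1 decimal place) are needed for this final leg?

Leg 1 (014°, 3 km): east 3 sin 14° = 0.73, north 3 cos 14° = 2.91
Leg 2 (188°, 3 km): east 3 sin 188° = -0.42, north 3 cos 188° = -2.97
Current position: (0.31, -0.06). Target: (8, 4). Remaining: Δeast = 7.69, Δnorth = 4.06.
Bearing = atan2(7.69, 4.06) mod 360° = 62.17°; distance = √((7.69)² + (4.06)²) = 8.697 km.

062°, 8.7 km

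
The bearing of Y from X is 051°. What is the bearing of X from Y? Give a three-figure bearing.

231°

Back-bearing = 051° + 180° = 231°.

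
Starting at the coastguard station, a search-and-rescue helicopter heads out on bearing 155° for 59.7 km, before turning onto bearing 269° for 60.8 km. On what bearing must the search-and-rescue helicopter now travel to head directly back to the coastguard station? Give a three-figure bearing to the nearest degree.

033°

Leg 1 (155°, 59.7 km): east 59.7 sin 155° = 25.23, north 59.7 cos 155° = -54.11
Leg 2 (269°, 60.8 km): east 60.8 sin 269° = -60.79, north 60.8 cos 269° = -1.06
Net displacement: -35.56 east, -55.17 north. Direction back to start is (35.56, 55.17): bearing = atan2(35.56, 55.17) mod 360° = 32.81° ≈ 033°.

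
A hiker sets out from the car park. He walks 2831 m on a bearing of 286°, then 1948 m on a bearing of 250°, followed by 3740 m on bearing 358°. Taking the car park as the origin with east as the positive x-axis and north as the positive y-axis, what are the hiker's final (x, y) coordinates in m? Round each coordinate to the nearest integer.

Leg 1 (286°, 2831 m): east 2831 sin 286° = -2721.33, north 2831 cos 286° = 780.33
Leg 2 (250°, 1948 m): east 1948 sin 250° = -1830.52, north 1948 cos 250° = -666.26
Leg 3 (358°, 3740 m): east 3740 sin 358° = -130.52, north 3740 cos 358° = 3737.72
Summing: -4682.38 m east, 3851.80 m north → (-4682, 3852).

(-4682, 3852)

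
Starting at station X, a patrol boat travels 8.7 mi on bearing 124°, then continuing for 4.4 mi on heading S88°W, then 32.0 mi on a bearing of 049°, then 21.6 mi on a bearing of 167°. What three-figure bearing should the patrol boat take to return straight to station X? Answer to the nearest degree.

279°

Leg 1 (124°, 8.7 mi): east 8.7 sin 124° = 7.21, north 8.7 cos 124° = -4.86
Leg 2 (S88°W, 4.4 mi): east 4.4 sin 268° = -4.40, north 4.4 cos 268° = -0.15
Leg 3 (049°, 32.0 mi): east 32.0 sin 49° = 24.15, north 32.0 cos 49° = 20.99
Leg 4 (167°, 21.6 mi): east 21.6 sin 167° = 4.86, north 21.6 cos 167° = -21.05
Net displacement: 31.82 east, -5.07 north. Direction back to start is (-31.82, 5.07): bearing = atan2(-31.82, 5.07) mod 360° = 279.05° ≈ 279°.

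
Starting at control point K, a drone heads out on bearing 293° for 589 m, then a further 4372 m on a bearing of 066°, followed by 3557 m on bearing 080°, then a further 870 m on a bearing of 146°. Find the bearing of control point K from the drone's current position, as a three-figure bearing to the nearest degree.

256°

Leg 1 (293°, 589 m): east 589 sin 293° = -542.18, north 589 cos 293° = 230.14
Leg 2 (066°, 4372 m): east 4372 sin 66° = 3994.02, north 4372 cos 66° = 1778.25
Leg 3 (080°, 3557 m): east 3557 sin 80° = 3502.96, north 3557 cos 80° = 617.67
Leg 4 (146°, 870 m): east 870 sin 146° = 486.50, north 870 cos 146° = -721.26
Net displacement: 7441.30 east, 1904.80 north. Direction back to start is (-7441.30, -1904.80): bearing = atan2(-7441.30, -1904.80) mod 360° = 255.64° ≈ 256°.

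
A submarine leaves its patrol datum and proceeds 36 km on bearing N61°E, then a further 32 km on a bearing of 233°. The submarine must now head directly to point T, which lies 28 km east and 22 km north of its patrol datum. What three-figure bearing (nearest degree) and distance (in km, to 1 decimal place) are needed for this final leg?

043°, 32.5 km

Leg 1 (N61°E, 36 km): east 36 sin 61° = 31.49, north 36 cos 61° = 17.45
Leg 2 (233°, 32 km): east 32 sin 233° = -25.56, north 32 cos 233° = -19.26
Current position: (5.93, -1.80). Target: (28, 22). Remaining: Δeast = 22.07, Δnorth = 23.80.
Bearing = atan2(22.07, 23.80) mod 360° = 42.83°; distance = √((22.07)² + (23.80)²) = 32.462 km.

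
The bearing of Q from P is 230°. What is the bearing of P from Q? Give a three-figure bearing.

050°

Back-bearing = 230° − 180° = 050°.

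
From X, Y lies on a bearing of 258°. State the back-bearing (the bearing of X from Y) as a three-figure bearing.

Back-bearing = 258° − 180° = 078°.

078°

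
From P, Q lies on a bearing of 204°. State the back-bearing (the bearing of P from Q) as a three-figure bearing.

024°

Back-bearing = 204° − 180° = 024°.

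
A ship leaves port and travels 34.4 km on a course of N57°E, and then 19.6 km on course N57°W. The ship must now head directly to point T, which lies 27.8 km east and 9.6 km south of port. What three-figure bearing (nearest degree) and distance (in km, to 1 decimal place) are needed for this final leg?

158°, 41.9 km

Leg 1 (N57°E, 34.4 km): east 34.4 sin 57° = 28.85, north 34.4 cos 57° = 18.74
Leg 2 (N57°W, 19.6 km): east 19.6 sin 303° = -16.44, north 19.6 cos 303° = 10.67
Current position: (12.41, 29.41). Target: (27.8, -9.6). Remaining: Δeast = 15.39, Δnorth = -39.01.
Bearing = atan2(15.39, -39.01) mod 360° = 158.47°; distance = √((15.39)² + (-39.01)²) = 41.936 km.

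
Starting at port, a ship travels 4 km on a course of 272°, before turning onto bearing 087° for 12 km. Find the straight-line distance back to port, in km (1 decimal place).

8.0 km

Leg 1 (272°, 4 km): east 4 sin 272° = -4.00, north 4 cos 272° = 0.14
Leg 2 (087°, 12 km): east 12 sin 87° = 11.98, north 12 cos 87° = 0.63
Net: 7.99 east, 0.77 north. Distance = √((7.99)² + (0.77)²) = 8.023 km.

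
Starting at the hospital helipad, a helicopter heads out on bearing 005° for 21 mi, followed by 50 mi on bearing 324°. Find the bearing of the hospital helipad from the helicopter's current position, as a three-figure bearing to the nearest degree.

156°

Leg 1 (005°, 21 mi): east 21 sin 5° = 1.83, north 21 cos 5° = 20.92
Leg 2 (324°, 50 mi): east 50 sin 324° = -29.39, north 50 cos 324° = 40.45
Net displacement: -27.56 east, 61.37 north. Direction back to start is (27.56, -61.37): bearing = atan2(27.56, -61.37) mod 360° = 155.82° ≈ 156°.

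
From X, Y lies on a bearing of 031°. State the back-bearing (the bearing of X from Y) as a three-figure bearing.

211°

Back-bearing = 031° + 180° = 211°.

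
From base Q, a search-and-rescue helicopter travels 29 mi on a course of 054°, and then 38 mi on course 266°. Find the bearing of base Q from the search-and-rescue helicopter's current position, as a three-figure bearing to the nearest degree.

135°

Leg 1 (054°, 29 mi): east 29 sin 54° = 23.46, north 29 cos 54° = 17.05
Leg 2 (266°, 38 mi): east 38 sin 266° = -37.91, north 38 cos 266° = -2.65
Net displacement: -14.45 east, 14.40 north. Direction back to start is (14.45, -14.40): bearing = atan2(14.45, -14.40) mod 360° = 134.90° ≈ 135°.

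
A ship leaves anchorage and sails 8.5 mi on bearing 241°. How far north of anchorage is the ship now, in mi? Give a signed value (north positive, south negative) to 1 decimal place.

Leg 1 (241°, 8.5 mi): east 8.5 sin 241° = -7.43, north 8.5 cos 241° = -4.12
Net north component: -4.12 mi.

-4.1 mi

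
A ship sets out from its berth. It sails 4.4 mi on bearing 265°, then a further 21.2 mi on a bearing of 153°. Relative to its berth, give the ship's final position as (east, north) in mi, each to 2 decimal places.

(5.24, -19.27)

Leg 1 (265°, 4.4 mi): east 4.4 sin 265° = -4.38, north 4.4 cos 265° = -0.38
Leg 2 (153°, 21.2 mi): east 21.2 sin 153° = 9.62, north 21.2 cos 153° = -18.89
Summing: 5.24 mi east, -19.27 mi north → (5.24, -19.27).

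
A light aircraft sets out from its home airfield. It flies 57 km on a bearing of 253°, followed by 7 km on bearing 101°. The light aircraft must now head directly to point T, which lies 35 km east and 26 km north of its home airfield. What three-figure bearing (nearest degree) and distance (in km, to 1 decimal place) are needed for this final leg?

Leg 1 (253°, 57 km): east 57 sin 253° = -54.51, north 57 cos 253° = -16.67
Leg 2 (101°, 7 km): east 7 sin 101° = 6.87, north 7 cos 101° = -1.34
Current position: (-47.64, -18.00). Target: (35, 26). Remaining: Δeast = 82.64, Δnorth = 44.00.
Bearing = atan2(82.64, 44.00) mod 360° = 61.97°; distance = √((82.64)² + (44.00)²) = 93.622 km.

062°, 93.6 km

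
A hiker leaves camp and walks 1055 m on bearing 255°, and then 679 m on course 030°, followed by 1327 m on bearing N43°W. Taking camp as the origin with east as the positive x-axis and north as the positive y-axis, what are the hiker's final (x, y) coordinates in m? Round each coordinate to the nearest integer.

(-1585, 1285)

Leg 1 (255°, 1055 m): east 1055 sin 255° = -1019.05, north 1055 cos 255° = -273.05
Leg 2 (030°, 679 m): east 679 sin 30° = 339.50, north 679 cos 30° = 588.03
Leg 3 (N43°W, 1327 m): east 1327 sin 317° = -905.01, north 1327 cos 317° = 970.51
Summing: -1584.56 m east, 1285.48 m north → (-1585, 1285).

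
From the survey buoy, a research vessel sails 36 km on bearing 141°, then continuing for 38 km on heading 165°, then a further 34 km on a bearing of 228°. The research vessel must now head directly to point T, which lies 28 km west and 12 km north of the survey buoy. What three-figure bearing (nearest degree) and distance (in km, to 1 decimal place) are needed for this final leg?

Leg 1 (141°, 36 km): east 36 sin 141° = 22.66, north 36 cos 141° = -27.98
Leg 2 (165°, 38 km): east 38 sin 165° = 9.84, north 38 cos 165° = -36.71
Leg 3 (228°, 34 km): east 34 sin 228° = -25.27, north 34 cos 228° = -22.75
Current position: (7.22, -87.43). Target: (-28, 12). Remaining: Δeast = -35.22, Δnorth = 99.43.
Bearing = atan2(-35.22, 99.43) mod 360° = 340.49°; distance = √((-35.22)² + (99.43)²) = 105.487 km.

340°, 105.5 km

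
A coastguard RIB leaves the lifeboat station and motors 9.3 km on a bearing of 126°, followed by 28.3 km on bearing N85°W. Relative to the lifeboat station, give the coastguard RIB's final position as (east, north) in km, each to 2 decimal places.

(-20.67, -3.00)

Leg 1 (126°, 9.3 km): east 9.3 sin 126° = 7.52, north 9.3 cos 126° = -5.47
Leg 2 (N85°W, 28.3 km): east 28.3 sin 275° = -28.19, north 28.3 cos 275° = 2.47
Summing: -20.67 km east, -3.00 km north → (-20.67, -3.00).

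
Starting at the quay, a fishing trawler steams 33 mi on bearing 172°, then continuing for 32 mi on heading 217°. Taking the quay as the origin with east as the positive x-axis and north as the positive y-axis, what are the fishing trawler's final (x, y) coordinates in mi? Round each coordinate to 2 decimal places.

Leg 1 (172°, 33 mi): east 33 sin 172° = 4.59, north 33 cos 172° = -32.68
Leg 2 (217°, 32 mi): east 32 sin 217° = -19.26, north 32 cos 217° = -25.56
Summing: -14.67 mi east, -58.24 mi north → (-14.67, -58.24).

(-14.67, -58.24)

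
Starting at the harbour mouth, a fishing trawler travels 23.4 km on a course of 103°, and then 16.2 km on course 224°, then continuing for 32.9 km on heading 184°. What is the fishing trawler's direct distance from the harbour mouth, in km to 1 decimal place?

50.6 km

Leg 1 (103°, 23.4 km): east 23.4 sin 103° = 22.80, north 23.4 cos 103° = -5.26
Leg 2 (224°, 16.2 km): east 16.2 sin 224° = -11.25, north 16.2 cos 224° = -11.65
Leg 3 (184°, 32.9 km): east 32.9 sin 184° = -2.29, north 32.9 cos 184° = -32.82
Net: 9.25 east, -49.74 north. Distance = √((9.25)² + (-49.74)²) = 50.590 km.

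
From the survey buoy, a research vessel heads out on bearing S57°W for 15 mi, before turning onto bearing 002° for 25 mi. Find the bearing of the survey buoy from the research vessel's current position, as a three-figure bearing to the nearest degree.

145°

Leg 1 (S57°W, 15 mi): east 15 sin 237° = -12.58, north 15 cos 237° = -8.17
Leg 2 (002°, 25 mi): east 25 sin 2° = 0.87, north 25 cos 2° = 24.98
Net displacement: -11.71 east, 16.82 north. Direction back to start is (11.71, -16.82): bearing = atan2(11.71, -16.82) mod 360° = 145.15° ≈ 145°.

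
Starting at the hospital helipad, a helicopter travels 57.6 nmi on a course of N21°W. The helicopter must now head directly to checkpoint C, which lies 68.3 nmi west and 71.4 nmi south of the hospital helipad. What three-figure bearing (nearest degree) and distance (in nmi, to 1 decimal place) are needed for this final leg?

Leg 1 (N21°W, 57.6 nmi): east 57.6 sin 339° = -20.64, north 57.6 cos 339° = 53.77
Current position: (-20.64, 53.77). Target: (-68.3, -71.4). Remaining: Δeast = -47.66, Δnorth = -125.17.
Bearing = atan2(-47.66, -125.17) mod 360° = 200.84°; distance = √((-47.66)² + (-125.17)²) = 133.940 nmi.

201°, 133.9 nmi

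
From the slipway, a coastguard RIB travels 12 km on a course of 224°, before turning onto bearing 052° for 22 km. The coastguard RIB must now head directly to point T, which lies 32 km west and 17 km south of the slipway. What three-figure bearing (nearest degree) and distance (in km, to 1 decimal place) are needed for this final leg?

Leg 1 (224°, 12 km): east 12 sin 224° = -8.34, north 12 cos 224° = -8.63
Leg 2 (052°, 22 km): east 22 sin 52° = 17.34, north 22 cos 52° = 13.54
Current position: (9.00, 4.91). Target: (-32, -17). Remaining: Δeast = -41.00, Δnorth = -21.91.
Bearing = atan2(-41.00, -21.91) mod 360° = 241.88°; distance = √((-41.00)² + (-21.91)²) = 46.489 km.

242°, 46.5 km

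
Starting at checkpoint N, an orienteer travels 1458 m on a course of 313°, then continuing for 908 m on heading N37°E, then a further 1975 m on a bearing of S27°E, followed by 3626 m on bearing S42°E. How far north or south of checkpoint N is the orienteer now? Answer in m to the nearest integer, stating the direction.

Leg 1 (313°, 1458 m): east 1458 sin 313° = -1066.31, north 1458 cos 313° = 994.35
Leg 2 (N37°E, 908 m): east 908 sin 37° = 546.45, north 908 cos 37° = 725.16
Leg 3 (S27°E, 1975 m): east 1975 sin 153° = 896.63, north 1975 cos 153° = -1759.74
Leg 4 (S42°E, 3626 m): east 3626 sin 138° = 2426.27, north 3626 cos 138° = -2694.64
Net north component: -2734.87 m.

2735 m south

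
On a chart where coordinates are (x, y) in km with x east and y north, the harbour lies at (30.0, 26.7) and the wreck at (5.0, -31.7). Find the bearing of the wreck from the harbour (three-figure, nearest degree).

Δeast = 5.0 − 30.0 = -25.00; Δnorth = -31.7 − 26.7 = -58.40.
Bearing = atan2(Δeast, Δnorth) mod 360° = 203.17° ≈ 203°.

203°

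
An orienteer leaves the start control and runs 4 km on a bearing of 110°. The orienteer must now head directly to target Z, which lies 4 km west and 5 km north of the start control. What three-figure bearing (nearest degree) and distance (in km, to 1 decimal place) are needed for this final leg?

309°, 10.0 km

Leg 1 (110°, 4 km): east 4 sin 110° = 3.76, north 4 cos 110° = -1.37
Current position: (3.76, -1.37). Target: (-4, 5). Remaining: Δeast = -7.76, Δnorth = 6.37.
Bearing = atan2(-7.76, 6.37) mod 360° = 309.38°; distance = √((-7.76)² + (6.37)²) = 10.037 km.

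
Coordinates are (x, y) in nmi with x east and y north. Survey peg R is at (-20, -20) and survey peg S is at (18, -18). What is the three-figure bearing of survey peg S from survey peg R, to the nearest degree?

087°

Δeast = 18 − -20 = 38.00; Δnorth = -18 − -20 = 2.00.
Bearing = atan2(Δeast, Δnorth) mod 360° = 86.99° ≈ 087°.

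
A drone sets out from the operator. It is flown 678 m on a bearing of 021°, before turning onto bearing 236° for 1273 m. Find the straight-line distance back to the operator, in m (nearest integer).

Leg 1 (021°, 678 m): east 678 sin 21° = 242.97, north 678 cos 21° = 632.97
Leg 2 (236°, 1273 m): east 1273 sin 236° = -1055.36, north 1273 cos 236° = -711.85
Net: -812.39 east, -78.89 north. Distance = √((-812.39)² + (-78.89)²) = 816.212 m.

816 m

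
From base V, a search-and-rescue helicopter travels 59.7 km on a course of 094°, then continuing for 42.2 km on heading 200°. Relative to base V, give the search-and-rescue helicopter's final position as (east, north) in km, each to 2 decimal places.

(45.12, -43.82)

Leg 1 (094°, 59.7 km): east 59.7 sin 94° = 59.55, north 59.7 cos 94° = -4.16
Leg 2 (200°, 42.2 km): east 42.2 sin 200° = -14.43, north 42.2 cos 200° = -39.66
Summing: 45.12 km east, -43.82 km north → (45.12, -43.82).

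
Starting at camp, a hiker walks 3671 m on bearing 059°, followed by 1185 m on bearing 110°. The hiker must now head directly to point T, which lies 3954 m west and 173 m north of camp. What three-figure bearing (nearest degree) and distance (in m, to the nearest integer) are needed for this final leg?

261°, 8318 m

Leg 1 (059°, 3671 m): east 3671 sin 59° = 3146.66, north 3671 cos 59° = 1890.70
Leg 2 (110°, 1185 m): east 1185 sin 110° = 1113.54, north 1185 cos 110° = -405.29
Current position: (4260.20, 1485.41). Target: (-3954, 173). Remaining: Δeast = -8214.20, Δnorth = -1312.41.
Bearing = atan2(-8214.20, -1312.41) mod 360° = 260.92°; distance = √((-8214.20)² + (-1312.41)²) = 8318.380 m.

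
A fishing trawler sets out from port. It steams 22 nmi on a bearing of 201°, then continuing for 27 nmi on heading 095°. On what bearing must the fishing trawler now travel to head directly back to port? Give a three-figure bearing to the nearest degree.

Leg 1 (201°, 22 nmi): east 22 sin 201° = -7.88, north 22 cos 201° = -20.54
Leg 2 (095°, 27 nmi): east 27 sin 95° = 26.90, north 27 cos 95° = -2.35
Net displacement: 19.01 east, -22.89 north. Direction back to start is (-19.01, 22.89): bearing = atan2(-19.01, 22.89) mod 360° = 320.29° ≈ 320°.

320°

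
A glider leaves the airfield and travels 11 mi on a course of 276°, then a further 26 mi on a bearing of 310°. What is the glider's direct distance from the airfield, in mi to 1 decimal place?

35.7 mi

Leg 1 (276°, 11 mi): east 11 sin 276° = -10.94, north 11 cos 276° = 1.15
Leg 2 (310°, 26 mi): east 26 sin 310° = -19.92, north 26 cos 310° = 16.71
Net: -30.86 east, 17.86 north. Distance = √((-30.86)² + (17.86)²) = 35.654 mi.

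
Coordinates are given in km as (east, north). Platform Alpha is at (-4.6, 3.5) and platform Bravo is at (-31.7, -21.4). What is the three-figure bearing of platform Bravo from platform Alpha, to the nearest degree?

Δeast = -31.7 − -4.6 = -27.10; Δnorth = -21.4 − 3.5 = -24.90.
Bearing = atan2(Δeast, Δnorth) mod 360° = 227.42° ≈ 227°.

227°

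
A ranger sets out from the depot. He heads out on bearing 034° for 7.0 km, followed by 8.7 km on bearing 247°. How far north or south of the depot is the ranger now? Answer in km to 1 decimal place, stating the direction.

2.4 km north

Leg 1 (034°, 7.0 km): east 7.0 sin 34° = 3.91, north 7.0 cos 34° = 5.80
Leg 2 (247°, 8.7 km): east 8.7 sin 247° = -8.01, north 8.7 cos 247° = -3.40
Net north component: 2.40 km.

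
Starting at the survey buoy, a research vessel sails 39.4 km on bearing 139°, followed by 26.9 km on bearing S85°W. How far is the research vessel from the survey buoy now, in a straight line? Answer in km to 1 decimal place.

Leg 1 (139°, 39.4 km): east 39.4 sin 139° = 25.85, north 39.4 cos 139° = -29.74
Leg 2 (S85°W, 26.9 km): east 26.9 sin 265° = -26.80, north 26.9 cos 265° = -2.34
Net: -0.95 east, -32.08 north. Distance = √((-0.95)² + (-32.08)²) = 32.094 km.

32.1 km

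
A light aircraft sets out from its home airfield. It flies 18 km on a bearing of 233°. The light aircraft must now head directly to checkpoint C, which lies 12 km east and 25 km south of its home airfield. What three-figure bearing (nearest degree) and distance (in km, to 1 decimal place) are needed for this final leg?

Leg 1 (233°, 18 km): east 18 sin 233° = -14.38, north 18 cos 233° = -10.83
Current position: (-14.38, -10.83). Target: (12, -25). Remaining: Δeast = 26.38, Δnorth = -14.17.
Bearing = atan2(26.38, -14.17) mod 360° = 118.24°; distance = √((26.38)² + (-14.17)²) = 29.940 km.

118°, 29.9 km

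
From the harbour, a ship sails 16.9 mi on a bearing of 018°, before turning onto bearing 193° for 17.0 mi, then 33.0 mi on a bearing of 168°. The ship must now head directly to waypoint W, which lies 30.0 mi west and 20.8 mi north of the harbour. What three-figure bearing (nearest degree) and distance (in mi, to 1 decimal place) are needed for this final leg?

Leg 1 (018°, 16.9 mi): east 16.9 sin 18° = 5.22, north 16.9 cos 18° = 16.07
Leg 2 (193°, 17.0 mi): east 17.0 sin 193° = -3.82, north 17.0 cos 193° = -16.56
Leg 3 (168°, 33.0 mi): east 33.0 sin 168° = 6.86, north 33.0 cos 168° = -32.28
Current position: (8.26, -32.77). Target: (-30.0, 20.8). Remaining: Δeast = -38.26, Δnorth = 53.57.
Bearing = atan2(-38.26, 53.57) mod 360° = 324.47°; distance = √((-38.26)² + (53.57)²) = 65.830 mi.

324°, 65.8 mi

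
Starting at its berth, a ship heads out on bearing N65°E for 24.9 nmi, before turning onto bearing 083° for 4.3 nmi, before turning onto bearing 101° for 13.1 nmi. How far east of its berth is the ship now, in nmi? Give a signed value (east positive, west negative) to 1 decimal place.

Leg 1 (N65°E, 24.9 nmi): east 24.9 sin 65° = 22.57, north 24.9 cos 65° = 10.52
Leg 2 (083°, 4.3 nmi): east 4.3 sin 83° = 4.27, north 4.3 cos 83° = 0.52
Leg 3 (101°, 13.1 nmi): east 13.1 sin 101° = 12.86, north 13.1 cos 101° = -2.50
Net east component: 39.69 nmi.

39.7 nmi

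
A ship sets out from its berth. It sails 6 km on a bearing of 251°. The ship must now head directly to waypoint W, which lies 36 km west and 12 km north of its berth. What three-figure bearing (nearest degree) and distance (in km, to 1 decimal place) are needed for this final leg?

Leg 1 (251°, 6 km): east 6 sin 251° = -5.67, north 6 cos 251° = -1.95
Current position: (-5.67, -1.95). Target: (-36, 12). Remaining: Δeast = -30.33, Δnorth = 13.95.
Bearing = atan2(-30.33, 13.95) mod 360° = 294.71°; distance = √((-30.33)² + (13.95)²) = 33.383 km.

295°, 33.4 km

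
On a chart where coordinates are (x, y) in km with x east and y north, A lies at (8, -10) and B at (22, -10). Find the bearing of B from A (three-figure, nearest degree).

090°

Δeast = 22 − 8 = 14.00; Δnorth = -10 − -10 = 0.00.
Bearing = atan2(Δeast, Δnorth) mod 360° = 90.00° ≈ 090°.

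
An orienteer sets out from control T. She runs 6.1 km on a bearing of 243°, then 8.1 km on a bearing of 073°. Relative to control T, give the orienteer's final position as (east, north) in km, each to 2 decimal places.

Leg 1 (243°, 6.1 km): east 6.1 sin 243° = -5.44, north 6.1 cos 243° = -2.77
Leg 2 (073°, 8.1 km): east 8.1 sin 73° = 7.75, north 8.1 cos 73° = 2.37
Summing: 2.31 km east, -0.40 km north → (2.31, -0.40).

(2.31, -0.40)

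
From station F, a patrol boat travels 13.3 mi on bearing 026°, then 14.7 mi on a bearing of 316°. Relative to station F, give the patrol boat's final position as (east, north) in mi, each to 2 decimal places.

Leg 1 (026°, 13.3 mi): east 13.3 sin 26° = 5.83, north 13.3 cos 26° = 11.95
Leg 2 (316°, 14.7 mi): east 14.7 sin 316° = -10.21, north 14.7 cos 316° = 10.57
Summing: -4.38 mi east, 22.53 mi north → (-4.38, 22.53).

(-4.38, 22.53)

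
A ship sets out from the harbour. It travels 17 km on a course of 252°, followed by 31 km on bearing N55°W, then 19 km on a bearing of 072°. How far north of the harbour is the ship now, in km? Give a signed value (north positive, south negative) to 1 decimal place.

18.4 km

Leg 1 (252°, 17 km): east 17 sin 252° = -16.17, north 17 cos 252° = -5.25
Leg 2 (N55°W, 31 km): east 31 sin 305° = -25.39, north 31 cos 305° = 17.78
Leg 3 (072°, 19 km): east 19 sin 72° = 18.07, north 19 cos 72° = 5.87
Net north component: 18.40 km.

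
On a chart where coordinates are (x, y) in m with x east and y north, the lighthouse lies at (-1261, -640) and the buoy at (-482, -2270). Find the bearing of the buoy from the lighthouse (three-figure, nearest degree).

154°

Δeast = -482 − -1261 = 779.00; Δnorth = -2270 − -640 = -1630.00.
Bearing = atan2(Δeast, Δnorth) mod 360° = 154.46° ≈ 154°.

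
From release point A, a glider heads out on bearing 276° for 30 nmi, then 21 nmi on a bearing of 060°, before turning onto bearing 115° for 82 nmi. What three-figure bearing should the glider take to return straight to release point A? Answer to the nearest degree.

289°

Leg 1 (276°, 30 nmi): east 30 sin 276° = -29.84, north 30 cos 276° = 3.14
Leg 2 (060°, 21 nmi): east 21 sin 60° = 18.19, north 21 cos 60° = 10.50
Leg 3 (115°, 82 nmi): east 82 sin 115° = 74.32, north 82 cos 115° = -34.65
Net displacement: 62.67 east, -21.02 north. Direction back to start is (-62.67, 21.02): bearing = atan2(-62.67, 21.02) mod 360° = 288.54° ≈ 289°.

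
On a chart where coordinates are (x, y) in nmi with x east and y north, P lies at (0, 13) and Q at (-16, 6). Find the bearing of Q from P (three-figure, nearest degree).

246°

Δeast = -16 − 0 = -16.00; Δnorth = 6 − 13 = -7.00.
Bearing = atan2(Δeast, Δnorth) mod 360° = 246.37° ≈ 246°.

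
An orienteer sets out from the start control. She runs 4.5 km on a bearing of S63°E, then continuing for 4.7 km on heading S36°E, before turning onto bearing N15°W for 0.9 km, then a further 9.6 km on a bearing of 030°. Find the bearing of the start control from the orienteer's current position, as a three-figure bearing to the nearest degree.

Leg 1 (S63°E, 4.5 km): east 4.5 sin 117° = 4.01, north 4.5 cos 117° = -2.04
Leg 2 (S36°E, 4.7 km): east 4.7 sin 144° = 2.76, north 4.7 cos 144° = -3.80
Leg 3 (N15°W, 0.9 km): east 0.9 sin 345° = -0.23, north 0.9 cos 345° = 0.87
Leg 4 (030°, 9.6 km): east 9.6 sin 30° = 4.80, north 9.6 cos 30° = 8.31
Net displacement: 11.34 east, 3.34 north. Direction back to start is (-11.34, -3.34): bearing = atan2(-11.34, -3.34) mod 360° = 253.60° ≈ 254°.

254°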